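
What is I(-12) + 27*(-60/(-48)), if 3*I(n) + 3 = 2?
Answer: 401/12 ≈ 33.417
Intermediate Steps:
I(n) = -⅓ (I(n) = -1 + (⅓)*2 = -1 + ⅔ = -⅓)
I(-12) + 27*(-60/(-48)) = -⅓ + 27*(-60/(-48)) = -⅓ + 27*(-60*(-1/48)) = -⅓ + 27*(5/4) = -⅓ + 135/4 = 401/12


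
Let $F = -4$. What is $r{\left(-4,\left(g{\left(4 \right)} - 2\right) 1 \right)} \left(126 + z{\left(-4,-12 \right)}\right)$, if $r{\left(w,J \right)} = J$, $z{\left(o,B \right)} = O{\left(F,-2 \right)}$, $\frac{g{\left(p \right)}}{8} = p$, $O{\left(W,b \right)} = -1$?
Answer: $3750$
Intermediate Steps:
$g{\left(p \right)} = 8 p$
$z{\left(o,B \right)} = -1$
$r{\left(-4,\left(g{\left(4 \right)} - 2\right) 1 \right)} \left(126 + z{\left(-4,-12 \right)}\right) = \left(8 \cdot 4 - 2\right) 1 \left(126 - 1\right) = \left(32 - 2\right) 1 \cdot 125 = 30 \cdot 1 \cdot 125 = 30 \cdot 125 = 3750$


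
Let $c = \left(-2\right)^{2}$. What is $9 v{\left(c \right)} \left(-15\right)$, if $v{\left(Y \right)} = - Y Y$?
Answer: $2160$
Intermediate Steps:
$c = 4$
$v{\left(Y \right)} = - Y^{2}$
$9 v{\left(c \right)} \left(-15\right) = 9 \left(- 4^{2}\right) \left(-15\right) = 9 \left(\left(-1\right) 16\right) \left(-15\right) = 9 \left(-16\right) \left(-15\right) = \left(-144\right) \left(-15\right) = 2160$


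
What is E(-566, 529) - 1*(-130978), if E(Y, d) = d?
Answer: 131507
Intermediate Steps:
E(-566, 529) - 1*(-130978) = 529 - 1*(-130978) = 529 + 130978 = 131507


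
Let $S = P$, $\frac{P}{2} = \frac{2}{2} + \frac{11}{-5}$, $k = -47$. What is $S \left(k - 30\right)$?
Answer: $\frac{924}{5} \approx 184.8$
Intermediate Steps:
$P = - \frac{12}{5}$ ($P = 2 \left(\frac{2}{2} + \frac{11}{-5}\right) = 2 \left(2 \cdot \frac{1}{2} + 11 \left(- \frac{1}{5}\right)\right) = 2 \left(1 - \frac{11}{5}\right) = 2 \left(- \frac{6}{5}\right) = - \frac{12}{5} \approx -2.4$)
$S = - \frac{12}{5} \approx -2.4$
$S \left(k - 30\right) = - \frac{12 \left(-47 - 30\right)}{5} = \left(- \frac{12}{5}\right) \left(-77\right) = \frac{924}{5}$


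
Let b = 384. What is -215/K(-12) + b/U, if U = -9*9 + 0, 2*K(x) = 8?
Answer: -6317/108 ≈ -58.491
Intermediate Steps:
K(x) = 4 (K(x) = (½)*8 = 4)
U = -81 (U = -81 + 0 = -81)
-215/K(-12) + b/U = -215/4 + 384/(-81) = -215*¼ + 384*(-1/81) = -215/4 - 128/27 = -6317/108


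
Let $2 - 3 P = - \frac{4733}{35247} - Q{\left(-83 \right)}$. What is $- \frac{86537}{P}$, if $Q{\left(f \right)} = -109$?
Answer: $\frac{9150508917}{3766696} \approx 2429.3$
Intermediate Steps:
$P = - \frac{3766696}{105741}$ ($P = \frac{2}{3} - \frac{- \frac{4733}{35247} - -109}{3} = \frac{2}{3} - \frac{\left(-4733\right) \frac{1}{35247} + 109}{3} = \frac{2}{3} - \frac{- \frac{4733}{35247} + 109}{3} = \frac{2}{3} - \frac{3837190}{105741} = - \frac{3766696}{105741} \approx -35.622$)
$- \frac{86537}{P} = - \frac{86537}{- \frac{3766696}{105741}} = \left(-86537\right) \left(- \frac{105741}{3766696}\right) = \frac{9150508917}{3766696}$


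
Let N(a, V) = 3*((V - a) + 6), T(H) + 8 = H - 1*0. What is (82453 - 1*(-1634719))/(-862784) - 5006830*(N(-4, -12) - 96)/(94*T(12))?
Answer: 13769383170149/10137712 ≈ 1.3582e+6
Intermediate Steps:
T(H) = -8 + H (T(H) = -8 + (H - 1*0) = -8 + (H + 0) = -8 + H)
N(a, V) = 18 - 3*a + 3*V (N(a, V) = 3*(6 + V - a) = 18 - 3*a + 3*V)
(82453 - 1*(-1634719))/(-862784) - 5006830*(N(-4, -12) - 96)/(94*T(12)) = (82453 - 1*(-1634719))/(-862784) - 5006830*((18 - 3*(-4) + 3*(-12)) - 96)/(94*(-8 + 12)) = (82453 + 1634719)*(-1/862784) - 5006830/((4/((18 + 12 - 36) - 96))*94) = 1717172*(-1/862784) - 5006830/((4/(-6 - 96))*94) = -429293/215696 - 5006830/((4/(-102))*94) = -429293/215696 - 5006830/((4*(-1/102))*94) = -429293/215696 - 5006830/((-2/51*94)) = -429293/215696 - 5006830/(-188/51) = -429293/215696 - 5006830*(-51/188) = -429293/215696 + 127674165/94 = 13769383170149/10137712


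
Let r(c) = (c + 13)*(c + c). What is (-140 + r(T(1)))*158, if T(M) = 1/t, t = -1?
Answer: -25912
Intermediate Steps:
T(M) = -1 (T(M) = 1/(-1) = 1*(-1) = -1)
r(c) = 2*c*(13 + c) (r(c) = (13 + c)*(2*c) = 2*c*(13 + c))
(-140 + r(T(1)))*158 = (-140 + 2*(-1)*(13 - 1))*158 = (-140 + 2*(-1)*12)*158 = (-140 - 24)*158 = -164*158 = -25912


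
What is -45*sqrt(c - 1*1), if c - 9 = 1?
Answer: -135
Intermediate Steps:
c = 10 (c = 9 + 1 = 10)
-45*sqrt(c - 1*1) = -45*sqrt(10 - 1*1) = -45*sqrt(10 - 1) = -45*sqrt(9) = -45*3 = -135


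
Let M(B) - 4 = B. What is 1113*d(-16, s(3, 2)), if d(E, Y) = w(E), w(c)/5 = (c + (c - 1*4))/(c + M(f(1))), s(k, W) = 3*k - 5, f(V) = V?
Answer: 200340/11 ≈ 18213.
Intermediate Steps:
M(B) = 4 + B
s(k, W) = -5 + 3*k
w(c) = 5*(-4 + 2*c)/(5 + c) (w(c) = 5*((c + (c - 1*4))/(c + (4 + 1))) = 5*((c + (c - 4))/(c + 5)) = 5*((c + (-4 + c))/(5 + c)) = 5*((-4 + 2*c)/(5 + c)) = 5*(-4 + 2*c)/(5 + c))
d(E, Y) = 10*(-2 + E)/(5 + E)
1113*d(-16, s(3, 2)) = 1113*(10*(-2 - 16)/(5 - 16)) = 1113*(10*(-18)/(-11)) = 1113*(10*(-1/11)*(-18)) = 1113*(180/11) = 200340/11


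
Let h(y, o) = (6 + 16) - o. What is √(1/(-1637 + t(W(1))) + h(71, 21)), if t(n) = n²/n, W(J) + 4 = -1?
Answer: √2694522/1642 ≈ 0.99970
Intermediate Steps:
W(J) = -5 (W(J) = -4 - 1 = -5)
t(n) = n
h(y, o) = 22 - o
√(1/(-1637 + t(W(1))) + h(71, 21)) = √(1/(-1637 - 5) + (22 - 1*21)) = √(1/(-1642) + (22 - 21)) = √(-1/1642 + 1) = √(1641/1642) = √2694522/1642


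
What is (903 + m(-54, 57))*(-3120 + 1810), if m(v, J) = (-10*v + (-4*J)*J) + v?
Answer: 15205170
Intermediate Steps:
m(v, J) = -9*v - 4*J**2 (m(v, J) = (-10*v - 4*J**2) + v = -9*v - 4*J**2)
(903 + m(-54, 57))*(-3120 + 1810) = (903 + (-9*(-54) - 4*57**2))*(-3120 + 1810) = (903 + (486 - 4*3249))*(-1310) = (903 + (486 - 12996))*(-1310) = (903 - 12510)*(-1310) = -11607*(-1310) = 15205170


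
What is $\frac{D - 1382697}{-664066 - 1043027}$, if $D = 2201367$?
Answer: $- \frac{272890}{569031} \approx -0.47957$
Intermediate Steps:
$\frac{D - 1382697}{-664066 - 1043027} = \frac{2201367 - 1382697}{-664066 - 1043027} = \frac{818670}{-1707093} = 818670 \left(- \frac{1}{1707093}\right) = - \frac{272890}{569031}$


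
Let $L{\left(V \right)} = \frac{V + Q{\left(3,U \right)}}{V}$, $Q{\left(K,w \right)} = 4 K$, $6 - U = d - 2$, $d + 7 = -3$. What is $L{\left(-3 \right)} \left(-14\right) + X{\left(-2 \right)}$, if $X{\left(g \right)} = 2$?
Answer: $44$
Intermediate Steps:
$d = -10$ ($d = -7 - 3 = -10$)
$U = 18$ ($U = 6 - \left(-10 - 2\right) = 6 - -12 = 6 + 12 = 18$)
$L{\left(V \right)} = \frac{12 + V}{V}$ ($L{\left(V \right)} = \frac{V + 4 \cdot 3}{V} = \frac{V + 12}{V} = \frac{12 + V}{V}$)
$L{\left(-3 \right)} \left(-14\right) + X{\left(-2 \right)} = \frac{12 - 3}{-3} \left(-14\right) + 2 = \left(- \frac{1}{3}\right) 9 \left(-14\right) + 2 = \left(-3\right) \left(-14\right) + 2 = 42 + 2 = 44$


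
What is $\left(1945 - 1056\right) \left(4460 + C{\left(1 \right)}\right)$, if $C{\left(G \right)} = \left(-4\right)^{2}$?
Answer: $3979164$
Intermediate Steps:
$C{\left(G \right)} = 16$
$\left(1945 - 1056\right) \left(4460 + C{\left(1 \right)}\right) = \left(1945 - 1056\right) \left(4460 + 16\right) = 889 \cdot 4476 = 3979164$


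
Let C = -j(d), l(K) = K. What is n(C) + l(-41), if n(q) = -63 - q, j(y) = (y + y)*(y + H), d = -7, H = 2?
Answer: -34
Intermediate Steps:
j(y) = 2*y*(2 + y) (j(y) = (y + y)*(y + 2) = (2*y)*(2 + y) = 2*y*(2 + y))
C = -70 (C = -2*(-7)*(2 - 7) = -2*(-7)*(-5) = -1*70 = -70)
n(C) + l(-41) = (-63 - 1*(-70)) - 41 = (-63 + 70) - 41 = 7 - 41 = -34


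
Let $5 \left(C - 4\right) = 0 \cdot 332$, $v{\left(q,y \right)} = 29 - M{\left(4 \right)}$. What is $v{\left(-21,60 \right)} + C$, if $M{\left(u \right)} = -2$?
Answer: $35$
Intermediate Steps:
$v{\left(q,y \right)} = 31$ ($v{\left(q,y \right)} = 29 - -2 = 29 + 2 = 31$)
$C = 4$ ($C = 4 + \frac{0 \cdot 332}{5} = 4 + \frac{1}{5} \cdot 0 = 4 + 0 = 4$)
$v{\left(-21,60 \right)} + C = 31 + 4 = 35$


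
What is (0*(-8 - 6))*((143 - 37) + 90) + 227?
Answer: 227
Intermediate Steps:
(0*(-8 - 6))*((143 - 37) + 90) + 227 = (0*(-14))*(106 + 90) + 227 = 0*196 + 227 = 0 + 227 = 227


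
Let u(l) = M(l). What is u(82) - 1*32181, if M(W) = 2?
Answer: -32179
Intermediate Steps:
u(l) = 2
u(82) - 1*32181 = 2 - 1*32181 = 2 - 32181 = -32179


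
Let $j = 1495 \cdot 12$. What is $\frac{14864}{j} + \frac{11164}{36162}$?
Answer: $\frac{30741422}{27031095} \approx 1.1373$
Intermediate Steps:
$j = 17940$
$\frac{14864}{j} + \frac{11164}{36162} = \frac{14864}{17940} + \frac{11164}{36162} = 14864 \cdot \frac{1}{17940} + 11164 \cdot \frac{1}{36162} = \frac{3716}{4485} + \frac{5582}{18081} = \frac{30741422}{27031095}$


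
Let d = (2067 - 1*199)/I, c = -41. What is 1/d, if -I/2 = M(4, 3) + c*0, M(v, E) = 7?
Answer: -7/934 ≈ -0.0074946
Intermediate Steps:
I = -14 (I = -2*(7 - 41*0) = -2*(7 + 0) = -2*7 = -14)
d = -934/7 (d = (2067 - 1*199)/(-14) = (2067 - 199)*(-1/14) = 1868*(-1/14) = -934/7 ≈ -133.43)
1/d = 1/(-934/7) = -7/934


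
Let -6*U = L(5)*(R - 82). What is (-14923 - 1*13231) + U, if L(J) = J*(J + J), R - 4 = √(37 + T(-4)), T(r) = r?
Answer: -27504 - 25*√33/3 ≈ -27552.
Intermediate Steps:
R = 4 + √33 (R = 4 + √(37 - 4) = 4 + √33 ≈ 9.7446)
L(J) = 2*J² (L(J) = J*(2*J) = 2*J²)
U = 650 - 25*√33/3 (U = -2*5²*((4 + √33) - 82)/6 = -2*25*(-78 + √33)/6 = -25*(-78 + √33)/3 = -(-3900 + 50*√33)/6 = 650 - 25*√33/3 ≈ 602.13)
(-14923 - 1*13231) + U = (-14923 - 1*13231) + (650 - 25*√33/3) = (-14923 - 13231) + (650 - 25*√33/3) = -28154 + (650 - 25*√33/3) = -27504 - 25*√33/3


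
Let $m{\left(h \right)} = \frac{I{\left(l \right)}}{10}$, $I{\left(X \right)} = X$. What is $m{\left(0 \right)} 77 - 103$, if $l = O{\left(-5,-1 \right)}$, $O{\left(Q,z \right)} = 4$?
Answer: $- \frac{361}{5} \approx -72.2$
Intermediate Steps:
$l = 4$
$m{\left(h \right)} = \frac{2}{5}$ ($m{\left(h \right)} = \frac{4}{10} = 4 \cdot \frac{1}{10} = \frac{2}{5}$)
$m{\left(0 \right)} 77 - 103 = \frac{2}{5} \cdot 77 - 103 = \frac{154}{5} - 103 = - \frac{361}{5}$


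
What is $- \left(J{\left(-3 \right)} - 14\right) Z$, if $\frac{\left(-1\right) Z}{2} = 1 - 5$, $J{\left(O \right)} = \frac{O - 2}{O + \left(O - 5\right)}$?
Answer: $\frac{1192}{11} \approx 108.36$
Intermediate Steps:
$J{\left(O \right)} = \frac{-2 + O}{-5 + 2 O}$ ($J{\left(O \right)} = \frac{-2 + O}{O + \left(-5 + O\right)} = \frac{-2 + O}{-5 + 2 O}$)
$Z = 8$ ($Z = - 2 \left(1 - 5\right) = \left(-2\right) \left(-4\right) = 8$)
$- \left(J{\left(-3 \right)} - 14\right) Z = - \left(\frac{-2 - 3}{-5 + 2 \left(-3\right)} - 14\right) 8 = - \left(\frac{1}{-5 - 6} \left(-5\right) - 14\right) 8 = - \left(\frac{1}{-11} \left(-5\right) - 14\right) 8 = - \left(\left(- \frac{1}{11}\right) \left(-5\right) - 14\right) 8 = - \left(\frac{5}{11} - 14\right) 8 = - \frac{\left(-149\right) 8}{11} = \left(-1\right) \left(- \frac{1192}{11}\right) = \frac{1192}{11}$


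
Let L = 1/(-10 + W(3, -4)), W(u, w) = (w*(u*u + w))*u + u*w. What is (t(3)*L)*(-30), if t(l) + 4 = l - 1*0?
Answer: -15/41 ≈ -0.36585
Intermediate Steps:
t(l) = -4 + l (t(l) = -4 + (l - 1*0) = -4 + (l + 0) = -4 + l)
W(u, w) = u*w + u*w*(w + u²) (W(u, w) = (w*(u² + w))*u + u*w = (w*(w + u²))*u + u*w = u*w*(w + u²) + u*w = u*w + u*w*(w + u²))
L = -1/82 (L = 1/(-10 + 3*(-4)*(1 - 4 + 3²)) = 1/(-10 + 3*(-4)*(1 - 4 + 9)) = 1/(-10 + 3*(-4)*6) = 1/(-10 - 72) = 1/(-82) = -1/82 ≈ -0.012195)
(t(3)*L)*(-30) = ((-4 + 3)*(-1/82))*(-30) = -1*(-1/82)*(-30) = (1/82)*(-30) = -15/41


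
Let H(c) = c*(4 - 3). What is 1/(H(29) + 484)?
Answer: 1/513 ≈ 0.0019493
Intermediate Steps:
H(c) = c (H(c) = c*1 = c)
1/(H(29) + 484) = 1/(29 + 484) = 1/513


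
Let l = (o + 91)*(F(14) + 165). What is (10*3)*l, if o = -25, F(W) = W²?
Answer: 714780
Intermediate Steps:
l = 23826 (l = (-25 + 91)*(14² + 165) = 66*(196 + 165) = 66*361 = 23826)
(10*3)*l = (10*3)*23826 = 30*23826 = 714780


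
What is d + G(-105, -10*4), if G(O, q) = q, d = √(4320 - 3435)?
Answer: -40 + √885 ≈ -10.251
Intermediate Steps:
d = √885 ≈ 29.749
d + G(-105, -10*4) = √885 - 10*4 = √885 - 40 = -40 + √885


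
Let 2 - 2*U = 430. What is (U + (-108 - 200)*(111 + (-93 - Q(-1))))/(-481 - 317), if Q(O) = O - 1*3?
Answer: 1165/133 ≈ 8.7594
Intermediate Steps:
U = -214 (U = 1 - ½*430 = 1 - 215 = -214)
Q(O) = -3 + O (Q(O) = O - 3 = -3 + O)
(U + (-108 - 200)*(111 + (-93 - Q(-1))))/(-481 - 317) = (-214 + (-108 - 200)*(111 + (-93 - (-3 - 1))))/(-481 - 317) = (-214 - 308*(111 + (-93 - 1*(-4))))/(-798) = (-214 - 308*(111 + (-93 + 4)))*(-1/798) = (-214 - 308*(111 - 89))*(-1/798) = (-214 - 308*22)*(-1/798) = (-214 - 6776)*(-1/798) = -6990*(-1/798) = 1165/133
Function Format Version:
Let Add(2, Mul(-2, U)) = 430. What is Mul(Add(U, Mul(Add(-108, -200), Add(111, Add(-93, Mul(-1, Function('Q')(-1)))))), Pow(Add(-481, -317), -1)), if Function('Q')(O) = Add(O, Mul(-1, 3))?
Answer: Rational(1165, 133) ≈ 8.7594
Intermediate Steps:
U = -214 (U = Add(1, Mul(Rational(-1, 2), 430)) = Add(1, -215) = -214)
Function('Q')(O) = Add(-3, O) (Function('Q')(O) = Add(O, -3) = Add(-3, O))
Mul(Add(U, Mul(Add(-108, -200), Add(111, Add(-93, Mul(-1, Function('Q')(-1)))))), Pow(Add(-481, -317), -1)) = Mul(Add(-214, Mul(Add(-108, -200), Add(111, Add(-93, Mul(-1, Add(-3, -1)))))), Pow(Add(-481, -317), -1)) = Mul(Add(-214, Mul(-308, Add(111, Add(-93, Mul(-1, -4))))), Pow(-798, -1)) = Mul(Add(-214, Mul(-308, Add(111, Add(-93, 4)))), Rational(-1, 798)) = Mul(Add(-214, Mul(-308, Add(111, -89))), Rational(-1, 798)) = Mul(Add(-214, Mul(-308, 22)), Rational(-1, 798)) = Mul(Add(-214, -6776), Rational(-1, 798)) = Mul(-6990, Rational(-1, 798)) = Rational(1165, 133)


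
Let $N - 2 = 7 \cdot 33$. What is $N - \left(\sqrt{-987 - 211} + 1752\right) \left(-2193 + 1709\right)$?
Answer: $848201 + 484 i \sqrt{1198} \approx 8.482 \cdot 10^{5} + 16752.0 i$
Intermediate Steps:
$N = 233$ ($N = 2 + 7 \cdot 33 = 2 + 231 = 233$)
$N - \left(\sqrt{-987 - 211} + 1752\right) \left(-2193 + 1709\right) = 233 - \left(\sqrt{-987 - 211} + 1752\right) \left(-2193 + 1709\right) = 233 - \left(\sqrt{-1198} + 1752\right) \left(-484\right) = 233 - \left(i \sqrt{1198} + 1752\right) \left(-484\right) = 233 - \left(1752 + i \sqrt{1198}\right) \left(-484\right) = 233 - \left(-847968 - 484 i \sqrt{1198}\right) = 233 + \left(847968 + 484 i \sqrt{1198}\right) = 848201 + 484 i \sqrt{1198}$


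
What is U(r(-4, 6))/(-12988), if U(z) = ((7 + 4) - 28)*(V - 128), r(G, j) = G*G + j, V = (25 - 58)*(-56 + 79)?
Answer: -887/764 ≈ -1.1610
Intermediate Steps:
V = -759 (V = -33*23 = -759)
r(G, j) = j + G² (r(G, j) = G² + j = j + G²)
U(z) = 15079 (U(z) = ((7 + 4) - 28)*(-759 - 128) = (11 - 28)*(-887) = -17*(-887) = 15079)
U(r(-4, 6))/(-12988) = 15079/(-12988) = 15079*(-1/12988) = -887/764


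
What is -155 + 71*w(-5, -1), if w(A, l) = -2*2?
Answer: -439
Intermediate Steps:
w(A, l) = -4
-155 + 71*w(-5, -1) = -155 + 71*(-4) = -155 - 284 = -439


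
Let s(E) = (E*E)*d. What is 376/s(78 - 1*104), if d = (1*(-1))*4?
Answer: -47/338 ≈ -0.13905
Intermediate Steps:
d = -4 (d = -1*4 = -4)
s(E) = -4*E² (s(E) = (E*E)*(-4) = E²*(-4) = -4*E²)
376/s(78 - 1*104) = 376/((-4*(78 - 1*104)²)) = 376/((-4*(78 - 104)²)) = 376/((-4*(-26)²)) = 376/((-4*676)) = 376/(-2704) = 376*(-1/2704) = -47/338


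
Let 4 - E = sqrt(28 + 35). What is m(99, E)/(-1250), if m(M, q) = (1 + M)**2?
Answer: -8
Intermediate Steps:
E = 4 - 3*sqrt(7) (E = 4 - sqrt(28 + 35) = 4 - sqrt(63) = 4 - 3*sqrt(7) ≈ -3.9373)
m(99, E)/(-1250) = (1 + 99)**2/(-1250) = 100**2*(-1/1250) = 10000*(-1/1250) = -8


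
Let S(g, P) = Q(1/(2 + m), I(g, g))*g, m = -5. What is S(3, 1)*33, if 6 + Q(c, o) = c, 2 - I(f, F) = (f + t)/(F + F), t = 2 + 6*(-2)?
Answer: -627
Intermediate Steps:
t = -10 (t = 2 - 12 = -10)
I(f, F) = 2 - (-10 + f)/(2*F) (I(f, F) = 2 - (f - 10)/(F + F) = 2 - (-10 + f)/(2*F))
Q(c, o) = -6 + c
S(g, P) = -19*g/3 (S(g, P) = (-6 + 1/(2 - 5))*g = (-6 + 1/(-3))*g = (-6 - ⅓)*g = -19*g/3)
S(3, 1)*33 = -19/3*3*33 = -19*33 = -627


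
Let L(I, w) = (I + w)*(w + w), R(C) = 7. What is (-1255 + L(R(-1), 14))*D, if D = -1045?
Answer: 697015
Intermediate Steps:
L(I, w) = 2*w*(I + w) (L(I, w) = (I + w)*(2*w) = 2*w*(I + w))
(-1255 + L(R(-1), 14))*D = (-1255 + 2*14*(7 + 14))*(-1045) = (-1255 + 2*14*21)*(-1045) = (-1255 + 588)*(-1045) = -667*(-1045) = 697015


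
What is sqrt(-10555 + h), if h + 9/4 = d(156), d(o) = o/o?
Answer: 5*I*sqrt(1689)/2 ≈ 102.74*I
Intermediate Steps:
d(o) = 1
h = -5/4 (h = -9/4 + 1 = -5/4 ≈ -1.2500)
sqrt(-10555 + h) = sqrt(-10555 - 5/4) = sqrt(-42225/4) = 5*I*sqrt(1689)/2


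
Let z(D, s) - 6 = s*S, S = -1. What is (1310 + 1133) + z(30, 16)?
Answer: 2433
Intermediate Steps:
z(D, s) = 6 - s (z(D, s) = 6 + s*(-1) = 6 - s)
(1310 + 1133) + z(30, 16) = (1310 + 1133) + (6 - 1*16) = 2443 + (6 - 16) = 2443 - 10 = 2433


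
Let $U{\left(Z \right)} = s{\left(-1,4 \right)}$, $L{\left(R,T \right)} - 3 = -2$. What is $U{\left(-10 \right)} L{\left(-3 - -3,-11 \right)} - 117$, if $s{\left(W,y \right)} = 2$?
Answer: $-115$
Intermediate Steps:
$L{\left(R,T \right)} = 1$ ($L{\left(R,T \right)} = 3 - 2 = 1$)
$U{\left(Z \right)} = 2$
$U{\left(-10 \right)} L{\left(-3 - -3,-11 \right)} - 117 = 2 \cdot 1 - 117 = 2 - 117 = -115$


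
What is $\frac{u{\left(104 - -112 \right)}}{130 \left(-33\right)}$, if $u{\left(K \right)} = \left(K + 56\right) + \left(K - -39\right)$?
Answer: $- \frac{527}{4290} \approx -0.12284$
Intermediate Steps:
$u{\left(K \right)} = 95 + 2 K$ ($u{\left(K \right)} = \left(56 + K\right) + \left(K + 39\right) = \left(56 + K\right) + \left(39 + K\right) = 95 + 2 K$)
$\frac{u{\left(104 - -112 \right)}}{130 \left(-33\right)} = \frac{95 + 2 \left(104 - -112\right)}{130 \left(-33\right)} = \frac{95 + 2 \left(104 + 112\right)}{-4290} = \left(95 + 2 \cdot 216\right) \left(- \frac{1}{4290}\right) = \left(95 + 432\right) \left(- \frac{1}{4290}\right) = 527 \left(- \frac{1}{4290}\right) = - \frac{527}{4290}$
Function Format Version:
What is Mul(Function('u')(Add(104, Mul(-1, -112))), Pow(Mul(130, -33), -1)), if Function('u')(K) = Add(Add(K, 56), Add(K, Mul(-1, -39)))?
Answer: Rational(-527, 4290) ≈ -0.12284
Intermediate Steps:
Function('u')(K) = Add(95, Mul(2, K)) (Function('u')(K) = Add(Add(56, K), Add(K, 39)) = Add(Add(56, K), Add(39, K)) = Add(95, Mul(2, K)))
Mul(Function('u')(Add(104, Mul(-1, -112))), Pow(Mul(130, -33), -1)) = Mul(Add(95, Mul(2, Add(104, Mul(-1, -112)))), Pow(Mul(130, -33), -1)) = Mul(Add(95, Mul(2, Add(104, 112))), Pow(-4290, -1)) = Mul(Add(95, Mul(2, 216)), Rational(-1, 4290)) = Mul(Add(95, 432), Rational(-1, 4290)) = Mul(527, Rational(-1, 4290)) = Rational(-527, 4290)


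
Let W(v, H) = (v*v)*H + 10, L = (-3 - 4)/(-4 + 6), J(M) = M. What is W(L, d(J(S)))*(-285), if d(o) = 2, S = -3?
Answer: -19665/2 ≈ -9832.5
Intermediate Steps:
L = -7/2 ≈ -3.5000
W(v, H) = 10 + H*v² (W(v, H) = v²*H + 10 = H*v² + 10 = 10 + H*v²)
W(L, d(J(S)))*(-285) = (10 + 2*(-7/2)²)*(-285) = (10 + 2*(49/4))*(-285) = (10 + 49/2)*(-285) = (69/2)*(-285) = -19665/2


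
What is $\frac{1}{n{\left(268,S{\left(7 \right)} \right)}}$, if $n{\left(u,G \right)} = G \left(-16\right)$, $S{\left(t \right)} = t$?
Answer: $- \frac{1}{112} \approx -0.0089286$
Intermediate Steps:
$n{\left(u,G \right)} = - 16 G$
$\frac{1}{n{\left(268,S{\left(7 \right)} \right)}} = \frac{1}{\left(-16\right) 7} = \frac{1}{-112} = - \frac{1}{112}$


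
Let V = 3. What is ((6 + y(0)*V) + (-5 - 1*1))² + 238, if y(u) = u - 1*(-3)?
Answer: 319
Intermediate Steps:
y(u) = 3 + u (y(u) = u + 3 = 3 + u)
((6 + y(0)*V) + (-5 - 1*1))² + 238 = ((6 + (3 + 0)*3) + (-5 - 1*1))² + 238 = ((6 + 3*3) + (-5 - 1))² + 238 = ((6 + 9) - 6)² + 238 = (15 - 6)² + 238 = 9² + 238 = 81 + 238 = 319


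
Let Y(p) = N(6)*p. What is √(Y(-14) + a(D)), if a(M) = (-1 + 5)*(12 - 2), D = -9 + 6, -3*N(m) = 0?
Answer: 2*√10 ≈ 6.3246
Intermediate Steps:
N(m) = 0 (N(m) = -⅓*0 = 0)
D = -3
Y(p) = 0 (Y(p) = 0*p = 0)
a(M) = 40 (a(M) = 4*10 = 40)
√(Y(-14) + a(D)) = √(0 + 40) = √40 = 2*√10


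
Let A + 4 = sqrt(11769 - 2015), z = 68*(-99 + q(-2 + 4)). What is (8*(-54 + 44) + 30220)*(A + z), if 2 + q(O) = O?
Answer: -203023040 + 30140*sqrt(9754) ≈ -2.0005e+8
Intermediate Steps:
q(O) = -2 + O
z = -6732 (z = 68*(-99 + (-2 + (-2 + 4))) = 68*(-99 + (-2 + 2)) = 68*(-99 + 0) = 68*(-99) = -6732)
A = -4 + sqrt(9754) (A = -4 + sqrt(11769 - 2015) = -4 + sqrt(9754) ≈ 94.762)
(8*(-54 + 44) + 30220)*(A + z) = (8*(-54 + 44) + 30220)*((-4 + sqrt(9754)) - 6732) = (8*(-10) + 30220)*(-6736 + sqrt(9754)) = (-80 + 30220)*(-6736 + sqrt(9754)) = 30140*(-6736 + sqrt(9754)) = -203023040 + 30140*sqrt(9754)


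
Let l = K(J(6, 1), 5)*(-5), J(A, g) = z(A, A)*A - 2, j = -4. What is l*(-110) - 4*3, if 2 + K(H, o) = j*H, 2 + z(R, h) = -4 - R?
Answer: 161688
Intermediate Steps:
z(R, h) = -6 - R (z(R, h) = -2 + (-4 - R) = -6 - R)
J(A, g) = -2 + A*(-6 - A) (J(A, g) = (-6 - A)*A - 2 = A*(-6 - A) - 2 = -2 + A*(-6 - A))
K(H, o) = -2 - 4*H
l = -1470 (l = (-2 - 4*(-2 - 1*6*(6 + 6)))*(-5) = (-2 - 4*(-2 - 1*6*12))*(-5) = (-2 - 4*(-2 - 72))*(-5) = (-2 - 4*(-74))*(-5) = (-2 + 296)*(-5) = 294*(-5) = -1470)
l*(-110) - 4*3 = -1470*(-110) - 4*3 = 161700 - 12 = 161688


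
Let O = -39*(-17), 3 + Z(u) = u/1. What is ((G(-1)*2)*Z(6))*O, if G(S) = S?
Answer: -3978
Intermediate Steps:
Z(u) = -3 + u (Z(u) = -3 + u/1 = -3 + u*1 = -3 + u)
O = 663
((G(-1)*2)*Z(6))*O = ((-1*2)*(-3 + 6))*663 = -2*3*663 = -6*663 = -3978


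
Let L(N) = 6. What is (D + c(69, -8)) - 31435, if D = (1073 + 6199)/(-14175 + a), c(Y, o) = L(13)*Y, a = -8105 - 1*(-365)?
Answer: -75536943/2435 ≈ -31021.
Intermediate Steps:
a = -7740 (a = -8105 + 365 = -7740)
c(Y, o) = 6*Y
D = -808/2435 (D = (1073 + 6199)/(-14175 - 7740) = 7272/(-21915) = 7272*(-1/21915) = -808/2435 ≈ -0.33183)
(D + c(69, -8)) - 31435 = (-808/2435 + 6*69) - 31435 = (-808/2435 + 414) - 31435 = 1007282/2435 - 31435 = -75536943/2435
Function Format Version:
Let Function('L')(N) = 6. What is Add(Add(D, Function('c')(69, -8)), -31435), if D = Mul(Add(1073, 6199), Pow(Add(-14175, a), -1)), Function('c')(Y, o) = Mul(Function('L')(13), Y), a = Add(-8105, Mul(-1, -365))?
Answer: Rational(-75536943, 2435) ≈ -31021.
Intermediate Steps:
a = -7740 (a = Add(-8105, 365) = -7740)
Function('c')(Y, o) = Mul(6, Y)
D = Rational(-808, 2435) (D = Mul(Add(1073, 6199), Pow(Add(-14175, -7740), -1)) = Mul(7272, Pow(-21915, -1)) = Mul(7272, Rational(-1, 21915)) = Rational(-808, 2435) ≈ -0.33183)
Add(Add(D, Function('c')(69, -8)), -31435) = Add(Add(Rational(-808, 2435), Mul(6, 69)), -31435) = Add(Add(Rational(-808, 2435), 414), -31435) = Add(Rational(1007282, 2435), -31435) = Rational(-75536943, 2435)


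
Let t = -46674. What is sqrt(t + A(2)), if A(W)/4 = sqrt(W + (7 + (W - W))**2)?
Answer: sqrt(-46674 + 4*sqrt(51)) ≈ 215.98*I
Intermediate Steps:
A(W) = 4*sqrt(49 + W) (A(W) = 4*sqrt(W + (7 + (W - W))**2) = 4*sqrt(W + (7 + 0)**2) = 4*sqrt(W + 7**2) = 4*sqrt(W + 49) = 4*sqrt(49 + W))
sqrt(t + A(2)) = sqrt(-46674 + 4*sqrt(49 + 2)) = sqrt(-46674 + 4*sqrt(51))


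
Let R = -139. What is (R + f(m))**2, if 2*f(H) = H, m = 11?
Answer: 71289/4 ≈ 17822.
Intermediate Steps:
f(H) = H/2
(R + f(m))**2 = (-139 + (1/2)*11)**2 = (-139 + 11/2)**2 = (-267/2)**2 = 71289/4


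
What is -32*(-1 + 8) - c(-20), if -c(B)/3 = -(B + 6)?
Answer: -182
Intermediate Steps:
c(B) = 18 + 3*B (c(B) = -(-3)*(B + 6) = -(-3)*(6 + B) = -3*(-6 - B) = 18 + 3*B)
-32*(-1 + 8) - c(-20) = -32*(-1 + 8) - (18 + 3*(-20)) = -32*7 - (18 - 60) = -224 - 1*(-42) = -224 + 42 = -182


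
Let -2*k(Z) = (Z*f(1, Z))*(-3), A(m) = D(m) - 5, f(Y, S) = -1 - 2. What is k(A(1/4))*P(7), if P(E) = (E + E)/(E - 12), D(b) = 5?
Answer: 0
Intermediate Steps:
f(Y, S) = -3
A(m) = 0 (A(m) = 5 - 5 = 0)
P(E) = 2*E/(-12 + E) (P(E) = (2*E)/(-12 + E) = 2*E/(-12 + E))
k(Z) = -9*Z/2 (k(Z) = -Z*(-3)*(-3)/2 = -(-3*Z)*(-3)/2 = -9*Z/2)
k(A(1/4))*P(7) = (-9/2*0)*(2*7/(-12 + 7)) = 0*(2*7/(-5)) = 0*(2*7*(-⅕)) = 0*(-14/5) = 0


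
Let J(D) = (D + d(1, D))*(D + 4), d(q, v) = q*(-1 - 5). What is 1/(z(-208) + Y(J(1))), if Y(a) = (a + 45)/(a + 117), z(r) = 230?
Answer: 23/5295 ≈ 0.0043437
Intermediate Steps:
d(q, v) = -6*q (d(q, v) = q*(-6) = -6*q)
J(D) = (-6 + D)*(4 + D) (J(D) = (D - 6*1)*(D + 4) = (D - 6)*(4 + D) = (-6 + D)*(4 + D))
Y(a) = (45 + a)/(117 + a)
1/(z(-208) + Y(J(1))) = 1/(230 + (45 + (-24 + 1² - 2*1))/(117 + (-24 + 1² - 2*1))) = 1/(230 + (45 + (-24 + 1 - 2))/(117 + (-24 + 1 - 2))) = 1/(230 + (45 - 25)/(117 - 25)) = 1/(230 + 20/92) = 1/(230 + (1/92)*20) = 1/(230 + 5/23) = 1/(5295/23) = 23/5295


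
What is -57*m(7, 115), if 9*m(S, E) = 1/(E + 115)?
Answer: -19/690 ≈ -0.027536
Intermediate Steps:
m(S, E) = 1/(9*(115 + E)) (m(S, E) = 1/(9*(E + 115)) = 1/(9*(115 + E)))
-57*m(7, 115) = -19/(3*(115 + 115)) = -19/(3*230) = -57*1/2070 = -19/690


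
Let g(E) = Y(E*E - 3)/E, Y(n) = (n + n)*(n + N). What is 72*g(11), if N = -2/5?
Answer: 9991296/55 ≈ 1.8166e+5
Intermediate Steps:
N = -2/5 (N = -2*1/5 = -2/5 ≈ -0.40000)
Y(n) = 2*n*(-2/5 + n) (Y(n) = (n + n)*(n - 2/5) = (2*n)*(-2/5 + n) = 2*n*(-2/5 + n))
g(E) = 2*(-17 + 5*E**2)*(-3 + E**2)/(5*E) (g(E) = (2*(E*E - 3)*(-2 + 5*(E*E - 3))/5)/E = (2*(E**2 - 3)*(-2 + 5*(E**2 - 3))/5)/E = (2*(-3 + E**2)*(-2 + 5*(-3 + E**2))/5)/E = (2*(-3 + E**2)*(-2 + (-15 + 5*E**2))/5)/E = (2*(-3 + E**2)*(-17 + 5*E**2)/5)/E = (2*(-17 + 5*E**2)*(-3 + E**2)/5)/E = 2*(-17 + 5*E**2)*(-3 + E**2)/(5*E))
72*g(11) = 72*((2/5)*(51 - 32*11**2 + 5*11**4)/11) = 72*((2/5)*(1/11)*(51 - 32*121 + 5*14641)) = 72*((2/5)*(1/11)*(51 - 3872 + 73205)) = 72*((2/5)*(1/11)*69384) = 72*(138768/55) = 9991296/55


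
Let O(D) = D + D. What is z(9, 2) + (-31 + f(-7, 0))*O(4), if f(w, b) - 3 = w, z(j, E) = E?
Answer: -278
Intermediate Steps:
O(D) = 2*D
f(w, b) = 3 + w
z(9, 2) + (-31 + f(-7, 0))*O(4) = 2 + (-31 + (3 - 7))*(2*4) = 2 + (-31 - 4)*8 = 2 - 35*8 = 2 - 280 = -278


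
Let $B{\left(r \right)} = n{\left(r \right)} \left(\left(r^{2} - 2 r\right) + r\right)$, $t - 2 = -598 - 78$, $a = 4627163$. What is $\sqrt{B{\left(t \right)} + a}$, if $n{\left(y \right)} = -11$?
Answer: $i \sqrt{377287} \approx 614.24 i$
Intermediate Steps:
$t = -674$ ($t = 2 - 676 = -674$)
$B{\left(r \right)} = - 11 r^{2} + 11 r$ ($B{\left(r \right)} = - 11 \left(\left(r^{2} - 2 r\right) + r\right) = - 11 \left(r^{2} - r\right) = - 11 r^{2} + 11 r$)
$\sqrt{B{\left(t \right)} + a} = \sqrt{11 \left(-674\right) \left(1 - -674\right) + 4627163} = \sqrt{11 \left(-674\right) \left(1 + 674\right) + 4627163} = \sqrt{11 \left(-674\right) 675 + 4627163} = \sqrt{-5004450 + 4627163} = \sqrt{-377287} = i \sqrt{377287}$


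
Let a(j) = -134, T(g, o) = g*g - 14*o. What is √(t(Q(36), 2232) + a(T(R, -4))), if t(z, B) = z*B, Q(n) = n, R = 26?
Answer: √80218 ≈ 283.23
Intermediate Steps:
T(g, o) = g² - 14*o
t(z, B) = B*z
√(t(Q(36), 2232) + a(T(R, -4))) = √(2232*36 - 134) = √(80352 - 134) = √80218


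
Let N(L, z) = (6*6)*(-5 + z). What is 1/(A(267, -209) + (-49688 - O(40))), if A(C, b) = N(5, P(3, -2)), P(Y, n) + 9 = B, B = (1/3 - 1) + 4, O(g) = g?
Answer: -1/50112 ≈ -1.9955e-5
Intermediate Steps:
B = 10/3 (B = (⅓ - 1) + 4 = -⅔ + 4 = 10/3 ≈ 3.3333)
P(Y, n) = -17/3 (P(Y, n) = -9 + 10/3 = -17/3)
N(L, z) = -180 + 36*z (N(L, z) = 36*(-5 + z) = -180 + 36*z)
A(C, b) = -384 (A(C, b) = -180 + 36*(-17/3) = -180 - 204 = -384)
1/(A(267, -209) + (-49688 - O(40))) = 1/(-384 + (-49688 - 1*40)) = 1/(-384 + (-49688 - 40)) = 1/(-384 - 49728) = 1/(-50112) = -1/50112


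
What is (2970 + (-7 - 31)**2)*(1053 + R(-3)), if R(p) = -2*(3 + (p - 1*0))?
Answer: 4647942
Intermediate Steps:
R(p) = -6 - 2*p (R(p) = -2*(3 + (p + 0)) = -2*(3 + p) = -6 - 2*p)
(2970 + (-7 - 31)**2)*(1053 + R(-3)) = (2970 + (-7 - 31)**2)*(1053 + (-6 - 2*(-3))) = (2970 + (-38)**2)*(1053 + (-6 + 6)) = (2970 + 1444)*(1053 + 0) = 4414*1053 = 4647942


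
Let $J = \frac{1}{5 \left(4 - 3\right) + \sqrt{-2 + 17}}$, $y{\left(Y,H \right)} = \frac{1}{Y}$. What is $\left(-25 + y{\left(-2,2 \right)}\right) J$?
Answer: $- \frac{51}{4} + \frac{51 \sqrt{15}}{20} \approx -2.8739$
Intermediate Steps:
$J = \frac{1}{5 + \sqrt{15}}$ ($J = \frac{1}{5 \cdot 1 + \sqrt{15}} = \frac{1}{5 + \sqrt{15}} \approx 0.1127$)
$\left(-25 + y{\left(-2,2 \right)}\right) J = \left(-25 + \frac{1}{-2}\right) \left(\frac{1}{2} - \frac{\sqrt{15}}{10}\right) = \left(-25 - \frac{1}{2}\right) \left(\frac{1}{2} - \frac{\sqrt{15}}{10}\right) = - \frac{51 \left(\frac{1}{2} - \frac{\sqrt{15}}{10}\right)}{2} = - \frac{51}{4} + \frac{51 \sqrt{15}}{20}$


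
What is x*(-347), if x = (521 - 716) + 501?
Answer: -106182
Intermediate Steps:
x = 306 (x = -195 + 501 = 306)
x*(-347) = 306*(-347) = -106182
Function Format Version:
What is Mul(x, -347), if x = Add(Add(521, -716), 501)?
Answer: -106182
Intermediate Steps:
x = 306 (x = Add(-195, 501) = 306)
Mul(x, -347) = Mul(306, -347) = -106182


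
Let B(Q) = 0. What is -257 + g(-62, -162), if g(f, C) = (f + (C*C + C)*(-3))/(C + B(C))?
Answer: 18337/81 ≈ 226.38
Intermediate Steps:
g(f, C) = (f - 3*C - 3*C²)/C (g(f, C) = (f + (C*C + C)*(-3))/(C + 0) = (f + (C² + C)*(-3))/C = (f + (C + C²)*(-3))/C = (f + (-3*C - 3*C²))/C = (f - 3*C - 3*C²)/C)
-257 + g(-62, -162) = -257 + (-3 - 3*(-162) - 62/(-162)) = -257 + (-3 + 486 - 62*(-1/162)) = -257 + (-3 + 486 + 31/81) = -257 + 39154/81 = 18337/81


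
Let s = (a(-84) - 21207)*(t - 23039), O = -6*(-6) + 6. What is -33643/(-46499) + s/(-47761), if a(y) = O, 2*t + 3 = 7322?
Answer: -5448786849517/634525354 ≈ -8587.2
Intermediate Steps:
t = 7319/2 (t = -3/2 + (½)*7322 = -3/2 + 3661 = 7319/2 ≈ 3659.5)
O = 42 (O = 36 + 6 = 42)
a(y) = 42
s = 820334235/2 (s = (42 - 21207)*(7319/2 - 23039) = -21165*(-38759/2) = 820334235/2 ≈ 4.1017e+8)
-33643/(-46499) + s/(-47761) = -33643/(-46499) + (820334235/2)/(-47761) = -33643*(-1/46499) + (820334235/2)*(-1/47761) = 33643/46499 - 117190605/13646 = -5448786849517/634525354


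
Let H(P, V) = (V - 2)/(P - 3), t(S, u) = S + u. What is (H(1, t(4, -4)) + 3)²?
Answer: 16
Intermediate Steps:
H(P, V) = (-2 + V)/(-3 + P)
(H(1, t(4, -4)) + 3)² = ((-2 + (4 - 4))/(-3 + 1) + 3)² = ((-2 + 0)/(-2) + 3)² = (-½*(-2) + 3)² = (1 + 3)² = 4² = 16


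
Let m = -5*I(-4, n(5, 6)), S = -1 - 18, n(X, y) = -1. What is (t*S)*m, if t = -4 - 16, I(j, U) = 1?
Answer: -1900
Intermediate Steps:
S = -19
t = -20
m = -5 (m = -5*1 = -5)
(t*S)*m = -20*(-19)*(-5) = 380*(-5) = -1900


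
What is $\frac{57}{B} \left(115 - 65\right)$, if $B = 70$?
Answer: $\frac{285}{7} \approx 40.714$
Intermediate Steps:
$\frac{57}{B} \left(115 - 65\right) = \frac{57}{70} \left(115 - 65\right) = 57 \cdot \frac{1}{70} \cdot 50 = \frac{57}{70} \cdot 50 = \frac{285}{7}$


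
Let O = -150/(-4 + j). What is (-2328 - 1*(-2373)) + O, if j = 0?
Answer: 165/2 ≈ 82.500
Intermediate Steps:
O = 75/2 (O = -150/(-4 + 0) = -150/(-4) = -150*(-¼) = 75/2 ≈ 37.500)
(-2328 - 1*(-2373)) + O = (-2328 - 1*(-2373)) + 75/2 = (-2328 + 2373) + 75/2 = 45 + 75/2 = 165/2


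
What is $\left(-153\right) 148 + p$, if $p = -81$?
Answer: $-22725$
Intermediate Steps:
$\left(-153\right) 148 + p = \left(-153\right) 148 - 81 = -22644 - 81 = -22725$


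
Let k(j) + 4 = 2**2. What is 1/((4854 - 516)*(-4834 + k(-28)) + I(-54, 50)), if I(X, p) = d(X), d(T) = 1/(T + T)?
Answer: -108/2264748337 ≈ -4.7687e-8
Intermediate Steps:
d(T) = 1/(2*T)
k(j) = 0 (k(j) = -4 + 2**2 = -4 + 4 = 0)
I(X, p) = 1/(2*X)
1/((4854 - 516)*(-4834 + k(-28)) + I(-54, 50)) = 1/((4854 - 516)*(-4834 + 0) + (1/2)/(-54)) = 1/(4338*(-4834) + (1/2)*(-1/54)) = 1/(-20969892 - 1/108) = 1/(-2264748337/108) = -108/2264748337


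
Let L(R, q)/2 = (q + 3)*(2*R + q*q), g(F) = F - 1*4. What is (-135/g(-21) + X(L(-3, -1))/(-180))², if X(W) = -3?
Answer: 4225/144 ≈ 29.340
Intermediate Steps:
g(F) = -4 + F (g(F) = F - 4 = -4 + F)
L(R, q) = 2*(3 + q)*(q² + 2*R) (L(R, q) = 2*((q + 3)*(2*R + q*q)) = 2*((3 + q)*(2*R + q²)) = 2*((3 + q)*(q² + 2*R)) = 2*(3 + q)*(q² + 2*R))
(-135/g(-21) + X(L(-3, -1))/(-180))² = (-135/(-4 - 21) - 3/(-180))² = (-135/(-25) - 3*(-1/180))² = (-135*(-1/25) + 1/60)² = (27/5 + 1/60)² = (65/12)² = 4225/144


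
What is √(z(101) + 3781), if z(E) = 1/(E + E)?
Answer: 7*√3148574/202 ≈ 61.490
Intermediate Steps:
z(E) = 1/(2*E)
√(z(101) + 3781) = √((½)/101 + 3781) = √((½)*(1/101) + 3781) = √(1/202 + 3781) = √(763763/202) = 7*√3148574/202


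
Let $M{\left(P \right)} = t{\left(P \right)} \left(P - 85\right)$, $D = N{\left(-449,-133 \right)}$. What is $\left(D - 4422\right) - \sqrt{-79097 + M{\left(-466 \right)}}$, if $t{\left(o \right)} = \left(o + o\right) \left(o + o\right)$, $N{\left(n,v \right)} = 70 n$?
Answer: $-35852 - i \sqrt{478690921} \approx -35852.0 - 21879.0 i$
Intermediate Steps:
$t{\left(o \right)} = 4 o^{2}$ ($t{\left(o \right)} = 2 o 2 o = 4 o^{2}$)
$D = -31430$ ($D = 70 \left(-449\right) = -31430$)
$M{\left(P \right)} = 4 P^{2} \left(-85 + P\right)$ ($M{\left(P \right)} = 4 P^{2} \left(P - 85\right) = 4 P^{2} \left(-85 + P\right)$)
$\left(D - 4422\right) - \sqrt{-79097 + M{\left(-466 \right)}} = \left(-31430 - 4422\right) - \sqrt{-79097 + 4 \left(-466\right)^{2} \left(-85 - 466\right)} = -35852 - \sqrt{-79097 + 4 \cdot 217156 \left(-551\right)} = -35852 - \sqrt{-79097 - 478611824} = -35852 - \sqrt{-478690921} = -35852 - i \sqrt{478690921}$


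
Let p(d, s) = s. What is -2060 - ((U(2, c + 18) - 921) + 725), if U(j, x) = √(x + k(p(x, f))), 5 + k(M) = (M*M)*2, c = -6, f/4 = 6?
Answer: -1864 - √1159 ≈ -1898.0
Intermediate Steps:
f = 24 (f = 4*6 = 24)
k(M) = -5 + 2*M² (k(M) = -5 + (M*M)*2 = -5 + M²*2 = -5 + 2*M²)
U(j, x) = √(1147 + x) (U(j, x) = √(x + (-5 + 2*24²)) = √(x + (-5 + 2*576)) = √(x + (-5 + 1152)) = √(x + 1147) = √(1147 + x))
-2060 - ((U(2, c + 18) - 921) + 725) = -2060 - ((√(1147 + (-6 + 18)) - 921) + 725) = -2060 - ((√(1147 + 12) - 921) + 725) = -2060 - ((√1159 - 921) + 725) = -2060 - ((-921 + √1159) + 725) = -2060 - (-196 + √1159) = -2060 + (196 - √1159) = -1864 - √1159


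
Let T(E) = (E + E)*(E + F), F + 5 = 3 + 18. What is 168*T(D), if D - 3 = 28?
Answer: 489552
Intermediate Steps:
D = 31 (D = 3 + 28 = 31)
F = 16 (F = -5 + (3 + 18) = -5 + 21 = 16)
T(E) = 2*E*(16 + E) (T(E) = (E + E)*(E + 16) = (2*E)*(16 + E) = 2*E*(16 + E))
168*T(D) = 168*(2*31*(16 + 31)) = 168*(2*31*47) = 168*2914 = 489552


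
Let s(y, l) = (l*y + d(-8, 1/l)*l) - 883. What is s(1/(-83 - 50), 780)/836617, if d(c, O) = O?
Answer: -118086/111270061 ≈ -0.0010613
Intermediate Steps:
s(y, l) = -882 + l*y (s(y, l) = (l*y + l/l) - 883 = (l*y + 1) - 883 = (1 + l*y) - 883 = -882 + l*y)
s(1/(-83 - 50), 780)/836617 = (-882 + 780/(-83 - 50))/836617 = (-882 + 780/(-133))*(1/836617) = (-882 + 780*(-1/133))*(1/836617) = (-882 - 780/133)*(1/836617) = -118086/133*1/836617 = -118086/111270061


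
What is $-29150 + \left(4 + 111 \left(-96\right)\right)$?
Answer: $-39802$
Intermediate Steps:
$-29150 + \left(4 + 111 \left(-96\right)\right) = -29150 + \left(4 - 10656\right) = -29150 - 10652 = -39802$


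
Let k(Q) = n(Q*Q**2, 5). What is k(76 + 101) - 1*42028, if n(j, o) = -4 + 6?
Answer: -42026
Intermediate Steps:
n(j, o) = 2
k(Q) = 2
k(76 + 101) - 1*42028 = 2 - 1*42028 = 2 - 42028 = -42026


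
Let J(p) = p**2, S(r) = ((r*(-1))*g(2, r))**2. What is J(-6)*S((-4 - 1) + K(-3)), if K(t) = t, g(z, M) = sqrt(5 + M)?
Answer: -6912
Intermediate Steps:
S(r) = r**2*(5 + r) (S(r) = ((r*(-1))*sqrt(5 + r))**2 = ((-r)*sqrt(5 + r))**2 = (-r*sqrt(5 + r))**2 = r**2*(5 + r))
J(-6)*S((-4 - 1) + K(-3)) = (-6)**2*(((-4 - 1) - 3)**2*(5 + ((-4 - 1) - 3))) = 36*((-5 - 3)**2*(5 + (-5 - 3))) = 36*((-8)**2*(5 - 8)) = 36*(64*(-3)) = 36*(-192) = -6912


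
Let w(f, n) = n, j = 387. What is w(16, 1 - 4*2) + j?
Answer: 380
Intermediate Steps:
w(16, 1 - 4*2) + j = (1 - 4*2) + 387 = (1 - 8) + 387 = -7 + 387 = 380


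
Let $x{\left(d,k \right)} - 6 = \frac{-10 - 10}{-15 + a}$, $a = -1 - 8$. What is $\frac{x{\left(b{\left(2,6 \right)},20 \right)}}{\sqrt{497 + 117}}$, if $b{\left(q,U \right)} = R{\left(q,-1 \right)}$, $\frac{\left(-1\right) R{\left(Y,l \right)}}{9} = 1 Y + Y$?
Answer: $\frac{41 \sqrt{614}}{3684} \approx 0.27577$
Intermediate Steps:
$R{\left(Y,l \right)} = - 18 Y$ ($R{\left(Y,l \right)} = - 9 \left(1 Y + Y\right) = - 9 \left(Y + Y\right) = - 9 \cdot 2 Y = - 18 Y$)
$a = -9$ ($a = -1 - 8 = -9$)
$b{\left(q,U \right)} = - 18 q$
$x{\left(d,k \right)} = \frac{41}{6}$ ($x{\left(d,k \right)} = 6 + \frac{-10 - 10}{-15 - 9} = 6 - \frac{20}{-24} = 6 - - \frac{5}{6} = 6 + \frac{5}{6} = \frac{41}{6}$)
$\frac{x{\left(b{\left(2,6 \right)},20 \right)}}{\sqrt{497 + 117}} = \frac{41}{6 \sqrt{497 + 117}} = \frac{41}{6 \sqrt{614}} = \frac{41 \frac{\sqrt{614}}{614}}{6} = \frac{41 \sqrt{614}}{3684}$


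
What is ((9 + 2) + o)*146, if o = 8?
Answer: 2774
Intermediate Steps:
((9 + 2) + o)*146 = ((9 + 2) + 8)*146 = (11 + 8)*146 = 19*146 = 2774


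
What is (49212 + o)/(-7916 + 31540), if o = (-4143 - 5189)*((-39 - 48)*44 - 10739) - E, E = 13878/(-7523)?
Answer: 511520584183/88861676 ≈ 5756.4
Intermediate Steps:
E = -13878/7523 (E = 13878*(-1/7523) = -13878/7523 ≈ -1.8447)
o = 1022670946490/7523 (o = (-4143 - 5189)*((-39 - 48)*44 - 10739) - 1*(-13878/7523) = -9332*(-87*44 - 10739) + 13878/7523 = -9332*(-3828 - 10739) + 13878/7523 = -9332*(-14567) + 13878/7523 = 135939244 + 13878/7523 = 1022670946490/7523 ≈ 1.3594e+8)
(49212 + o)/(-7916 + 31540) = (49212 + 1022670946490/7523)/(-7916 + 31540) = (1023041168366/7523)/23624 = (1023041168366/7523)*(1/23624) = 511520584183/88861676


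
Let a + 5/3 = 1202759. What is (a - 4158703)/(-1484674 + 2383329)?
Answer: -8867837/2695965 ≈ -3.2893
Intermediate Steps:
a = 3608272/3 (a = -5/3 + 1202759 = 3608272/3 ≈ 1.2028e+6)
(a - 4158703)/(-1484674 + 2383329) = (3608272/3 - 4158703)/(-1484674 + 2383329) = -8867837/3/898655 = -8867837/3*1/898655 = -8867837/2695965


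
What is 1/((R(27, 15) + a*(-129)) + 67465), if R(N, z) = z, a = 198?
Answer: 1/41938 ≈ 2.3845e-5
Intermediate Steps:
1/((R(27, 15) + a*(-129)) + 67465) = 1/((15 + 198*(-129)) + 67465) = 1/((15 - 25542) + 67465) = 1/(-25527 + 67465) = 1/41938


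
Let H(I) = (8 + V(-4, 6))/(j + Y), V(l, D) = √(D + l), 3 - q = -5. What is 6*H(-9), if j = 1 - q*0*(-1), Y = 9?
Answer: 24/5 + 3*√2/5 ≈ 5.6485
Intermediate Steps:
q = 8 (q = 3 - 1*(-5) = 3 + 5 = 8)
j = 1 (j = 1 - 8*0*(-1) = 1 - 0*(-1) = 1 - 1*0 = 1 + 0 = 1)
H(I) = ⅘ + √2/10 (H(I) = (8 + √(6 - 4))/(1 + 9) = (8 + √2)/10 = (8 + √2)*(⅒) = ⅘ + √2/10)
6*H(-9) = 6*(⅘ + √2/10) = 24/5 + 3*√2/5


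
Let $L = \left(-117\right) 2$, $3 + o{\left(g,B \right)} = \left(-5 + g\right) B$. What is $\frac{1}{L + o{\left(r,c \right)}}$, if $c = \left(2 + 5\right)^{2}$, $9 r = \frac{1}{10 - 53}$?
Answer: $- \frac{387}{186583} \approx -0.0020741$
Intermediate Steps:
$r = - \frac{1}{387}$ ($r = \frac{1}{9 \left(10 - 53\right)} = \frac{1}{9 \left(-43\right)} = \frac{1}{9} \left(- \frac{1}{43}\right) = - \frac{1}{387} \approx -0.002584$)
$c = 49$ ($c = 7^{2} = 49$)
$o{\left(g,B \right)} = -3 + B \left(-5 + g\right)$ ($o{\left(g,B \right)} = -3 + \left(-5 + g\right) B = -3 + B \left(-5 + g\right)$)
$L = -234$
$\frac{1}{L + o{\left(r,c \right)}} = \frac{1}{-234 - \frac{96025}{387}} = \frac{1}{- \frac{186583}{387}} = - \frac{387}{186583}$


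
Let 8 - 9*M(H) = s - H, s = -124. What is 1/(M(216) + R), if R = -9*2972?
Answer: -3/80128 ≈ -3.7440e-5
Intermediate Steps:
M(H) = 44/3 + H/9 (M(H) = 8/9 - (-124 - H)/9 = 8/9 + (124/9 + H/9) = 44/3 + H/9)
R = -26748
1/(M(216) + R) = 1/((44/3 + (⅑)*216) - 26748) = 1/((44/3 + 24) - 26748) = 1/(116/3 - 26748) = 1/(-80128/3) = -3/80128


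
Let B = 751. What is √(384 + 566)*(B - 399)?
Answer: 1760*√38 ≈ 10849.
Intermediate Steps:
√(384 + 566)*(B - 399) = √(384 + 566)*(751 - 399) = √950*352 = (5*√38)*352 = 1760*√38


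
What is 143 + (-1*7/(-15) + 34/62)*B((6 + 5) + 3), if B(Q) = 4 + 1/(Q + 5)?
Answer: 1299749/8835 ≈ 147.11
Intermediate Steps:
B(Q) = 4 + 1/(5 + Q)
143 + (-1*7/(-15) + 34/62)*B((6 + 5) + 3) = 143 + (-1*7/(-15) + 34/62)*((21 + 4*((6 + 5) + 3))/(5 + ((6 + 5) + 3))) = 143 + (-7*(-1/15) + 34*(1/62))*((21 + 4*(11 + 3))/(5 + (11 + 3))) = 143 + (7/15 + 17/31)*((21 + 4*14)/(5 + 14)) = 143 + 472*((21 + 56)/19)/465 = 143 + 472*((1/19)*77)/465 = 143 + (472/465)*(77/19) = 143 + 36344/8835 = 1299749/8835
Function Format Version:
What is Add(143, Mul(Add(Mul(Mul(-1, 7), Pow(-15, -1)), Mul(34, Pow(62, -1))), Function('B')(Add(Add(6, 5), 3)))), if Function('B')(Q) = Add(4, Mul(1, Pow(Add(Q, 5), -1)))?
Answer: Rational(1299749, 8835) ≈ 147.11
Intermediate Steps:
Function('B')(Q) = Add(4, Pow(Add(5, Q), -1)) (Function('B')(Q) = Add(4, Mul(1, Pow(Add(5, Q), -1))) = Add(4, Pow(Add(5, Q), -1)))
Add(143, Mul(Add(Mul(Mul(-1, 7), Pow(-15, -1)), Mul(34, Pow(62, -1))), Function('B')(Add(Add(6, 5), 3)))) = Add(143, Mul(Add(Mul(Mul(-1, 7), Pow(-15, -1)), Mul(34, Pow(62, -1))), Mul(Pow(Add(5, Add(Add(6, 5), 3)), -1), Add(21, Mul(4, Add(Add(6, 5), 3)))))) = Add(143, Mul(Add(Mul(-7, Rational(-1, 15)), Mul(34, Rational(1, 62))), Mul(Pow(Add(5, Add(11, 3)), -1), Add(21, Mul(4, Add(11, 3)))))) = Add(143, Mul(Add(Rational(7, 15), Rational(17, 31)), Mul(Pow(Add(5, 14), -1), Add(21, Mul(4, 14))))) = Add(143, Mul(Rational(472, 465), Mul(Pow(19, -1), Add(21, 56)))) = Add(143, Mul(Rational(472, 465), Mul(Rational(1, 19), 77))) = Add(143, Mul(Rational(472, 465), Rational(77, 19))) = Add(143, Rational(36344, 8835)) = Rational(1299749, 8835)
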